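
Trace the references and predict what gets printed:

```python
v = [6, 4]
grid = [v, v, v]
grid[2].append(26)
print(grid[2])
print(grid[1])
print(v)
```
[6, 4, 26]
[6, 4, 26]
[6, 4, 26]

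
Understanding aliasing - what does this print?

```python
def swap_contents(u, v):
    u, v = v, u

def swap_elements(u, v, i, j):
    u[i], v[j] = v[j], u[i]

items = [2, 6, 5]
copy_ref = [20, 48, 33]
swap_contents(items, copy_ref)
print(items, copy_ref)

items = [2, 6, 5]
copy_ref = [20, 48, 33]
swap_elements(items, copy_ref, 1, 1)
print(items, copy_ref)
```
[2, 6, 5] [20, 48, 33]
[2, 48, 5] [20, 6, 33]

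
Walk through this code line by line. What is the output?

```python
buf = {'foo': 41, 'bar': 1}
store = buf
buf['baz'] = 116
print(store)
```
{'foo': 41, 'bar': 1, 'baz': 116}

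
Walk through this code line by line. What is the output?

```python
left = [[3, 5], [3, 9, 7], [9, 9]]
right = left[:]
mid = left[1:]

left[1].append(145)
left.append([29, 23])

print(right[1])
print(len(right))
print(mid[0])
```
[3, 9, 7, 145]
3
[3, 9, 7, 145]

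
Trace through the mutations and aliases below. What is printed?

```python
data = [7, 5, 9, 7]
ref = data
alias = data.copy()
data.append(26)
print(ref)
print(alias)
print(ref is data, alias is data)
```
[7, 5, 9, 7, 26]
[7, 5, 9, 7]
True False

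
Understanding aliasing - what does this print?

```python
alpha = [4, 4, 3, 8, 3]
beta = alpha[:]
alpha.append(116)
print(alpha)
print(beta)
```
[4, 4, 3, 8, 3, 116]
[4, 4, 3, 8, 3]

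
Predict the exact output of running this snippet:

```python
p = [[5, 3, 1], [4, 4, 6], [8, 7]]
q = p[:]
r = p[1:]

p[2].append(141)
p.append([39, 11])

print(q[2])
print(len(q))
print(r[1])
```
[8, 7, 141]
3
[8, 7, 141]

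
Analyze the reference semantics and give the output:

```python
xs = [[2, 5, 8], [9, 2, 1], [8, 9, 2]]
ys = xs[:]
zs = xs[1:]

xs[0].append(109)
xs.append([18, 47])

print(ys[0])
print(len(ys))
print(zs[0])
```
[2, 5, 8, 109]
3
[9, 2, 1]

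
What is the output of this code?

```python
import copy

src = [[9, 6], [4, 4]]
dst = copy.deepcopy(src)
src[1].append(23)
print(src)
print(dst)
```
[[9, 6], [4, 4, 23]]
[[9, 6], [4, 4]]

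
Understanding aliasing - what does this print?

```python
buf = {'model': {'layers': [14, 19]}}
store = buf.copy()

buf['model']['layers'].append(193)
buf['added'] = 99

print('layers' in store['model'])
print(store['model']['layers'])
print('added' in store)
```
True
[14, 19, 193]
False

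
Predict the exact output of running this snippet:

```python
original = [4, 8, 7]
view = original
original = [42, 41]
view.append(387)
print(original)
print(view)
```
[42, 41]
[4, 8, 7, 387]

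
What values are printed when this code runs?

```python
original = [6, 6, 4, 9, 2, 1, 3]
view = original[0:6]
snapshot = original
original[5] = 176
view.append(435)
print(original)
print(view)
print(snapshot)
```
[6, 6, 4, 9, 2, 176, 3]
[6, 6, 4, 9, 2, 1, 435]
[6, 6, 4, 9, 2, 176, 3]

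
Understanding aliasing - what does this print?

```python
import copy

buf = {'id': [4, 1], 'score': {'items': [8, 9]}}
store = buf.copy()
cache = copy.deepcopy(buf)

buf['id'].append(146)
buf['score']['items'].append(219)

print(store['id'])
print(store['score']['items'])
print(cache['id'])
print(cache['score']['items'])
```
[4, 1, 146]
[8, 9, 219]
[4, 1]
[8, 9]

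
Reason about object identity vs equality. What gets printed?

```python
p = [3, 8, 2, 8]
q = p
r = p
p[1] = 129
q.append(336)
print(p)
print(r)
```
[3, 129, 2, 8, 336]
[3, 129, 2, 8, 336]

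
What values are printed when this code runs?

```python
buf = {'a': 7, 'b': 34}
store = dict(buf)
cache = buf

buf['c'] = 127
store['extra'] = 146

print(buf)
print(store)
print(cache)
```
{'a': 7, 'b': 34, 'c': 127}
{'a': 7, 'b': 34, 'extra': 146}
{'a': 7, 'b': 34, 'c': 127}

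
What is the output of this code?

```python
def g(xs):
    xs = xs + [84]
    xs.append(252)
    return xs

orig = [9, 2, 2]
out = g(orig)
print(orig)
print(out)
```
[9, 2, 2]
[9, 2, 2, 84, 252]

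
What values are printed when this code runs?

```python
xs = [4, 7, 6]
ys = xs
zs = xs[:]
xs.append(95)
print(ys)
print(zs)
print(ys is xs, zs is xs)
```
[4, 7, 6, 95]
[4, 7, 6]
True False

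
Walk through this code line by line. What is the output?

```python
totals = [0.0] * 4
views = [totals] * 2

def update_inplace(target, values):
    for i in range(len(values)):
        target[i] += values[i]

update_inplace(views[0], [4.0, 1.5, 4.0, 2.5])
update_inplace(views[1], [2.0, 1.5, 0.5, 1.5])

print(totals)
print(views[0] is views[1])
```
[6.0, 3.0, 4.5, 4.0]
True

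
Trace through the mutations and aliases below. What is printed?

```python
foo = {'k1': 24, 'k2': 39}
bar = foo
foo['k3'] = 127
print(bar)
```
{'k1': 24, 'k2': 39, 'k3': 127}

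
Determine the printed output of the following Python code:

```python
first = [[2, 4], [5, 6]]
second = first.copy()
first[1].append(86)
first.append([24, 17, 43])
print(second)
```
[[2, 4], [5, 6, 86]]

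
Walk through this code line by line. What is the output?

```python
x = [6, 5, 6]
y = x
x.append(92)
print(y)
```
[6, 5, 6, 92]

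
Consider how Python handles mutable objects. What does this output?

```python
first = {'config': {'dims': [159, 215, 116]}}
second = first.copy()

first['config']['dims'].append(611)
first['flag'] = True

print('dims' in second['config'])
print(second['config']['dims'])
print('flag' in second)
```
True
[159, 215, 116, 611]
False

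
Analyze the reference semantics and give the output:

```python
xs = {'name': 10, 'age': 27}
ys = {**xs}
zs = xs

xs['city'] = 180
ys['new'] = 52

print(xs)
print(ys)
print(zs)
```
{'name': 10, 'age': 27, 'city': 180}
{'name': 10, 'age': 27, 'new': 52}
{'name': 10, 'age': 27, 'city': 180}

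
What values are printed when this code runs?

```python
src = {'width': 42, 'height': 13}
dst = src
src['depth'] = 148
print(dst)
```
{'width': 42, 'height': 13, 'depth': 148}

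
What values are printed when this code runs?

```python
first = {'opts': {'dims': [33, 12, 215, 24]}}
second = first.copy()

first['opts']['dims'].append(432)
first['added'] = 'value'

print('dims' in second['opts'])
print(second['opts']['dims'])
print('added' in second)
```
True
[33, 12, 215, 24, 432]
False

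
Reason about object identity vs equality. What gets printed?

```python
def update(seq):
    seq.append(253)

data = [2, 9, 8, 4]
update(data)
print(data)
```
[2, 9, 8, 4, 253]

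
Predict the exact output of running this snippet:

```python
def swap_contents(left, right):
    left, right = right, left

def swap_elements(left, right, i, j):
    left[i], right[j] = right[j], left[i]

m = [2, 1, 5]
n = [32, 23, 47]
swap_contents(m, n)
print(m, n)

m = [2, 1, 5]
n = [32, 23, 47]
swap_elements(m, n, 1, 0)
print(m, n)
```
[2, 1, 5] [32, 23, 47]
[2, 32, 5] [1, 23, 47]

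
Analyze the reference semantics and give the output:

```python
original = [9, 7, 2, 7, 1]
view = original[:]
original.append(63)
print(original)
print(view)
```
[9, 7, 2, 7, 1, 63]
[9, 7, 2, 7, 1]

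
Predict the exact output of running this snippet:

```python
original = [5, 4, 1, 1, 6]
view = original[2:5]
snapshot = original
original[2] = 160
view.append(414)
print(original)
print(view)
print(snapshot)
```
[5, 4, 160, 1, 6]
[1, 1, 6, 414]
[5, 4, 160, 1, 6]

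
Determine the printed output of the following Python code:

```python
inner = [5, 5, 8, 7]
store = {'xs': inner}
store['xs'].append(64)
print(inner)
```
[5, 5, 8, 7, 64]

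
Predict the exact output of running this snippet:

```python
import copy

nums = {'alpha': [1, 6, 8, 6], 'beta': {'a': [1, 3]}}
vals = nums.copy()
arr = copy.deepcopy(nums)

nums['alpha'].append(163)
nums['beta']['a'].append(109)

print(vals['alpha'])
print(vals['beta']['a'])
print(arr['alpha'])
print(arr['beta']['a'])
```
[1, 6, 8, 6, 163]
[1, 3, 109]
[1, 6, 8, 6]
[1, 3]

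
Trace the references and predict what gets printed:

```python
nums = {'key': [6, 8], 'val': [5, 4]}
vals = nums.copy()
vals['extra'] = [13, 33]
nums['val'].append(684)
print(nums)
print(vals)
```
{'key': [6, 8], 'val': [5, 4, 684]}
{'key': [6, 8], 'val': [5, 4, 684], 'extra': [13, 33]}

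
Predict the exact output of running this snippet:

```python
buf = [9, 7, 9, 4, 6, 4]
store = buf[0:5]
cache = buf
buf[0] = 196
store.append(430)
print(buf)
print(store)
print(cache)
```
[196, 7, 9, 4, 6, 4]
[9, 7, 9, 4, 6, 430]
[196, 7, 9, 4, 6, 4]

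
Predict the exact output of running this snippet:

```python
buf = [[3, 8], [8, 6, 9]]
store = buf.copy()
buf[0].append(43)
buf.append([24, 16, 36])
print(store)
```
[[3, 8, 43], [8, 6, 9]]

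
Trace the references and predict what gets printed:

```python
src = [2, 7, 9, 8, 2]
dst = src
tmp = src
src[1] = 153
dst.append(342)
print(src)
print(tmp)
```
[2, 153, 9, 8, 2, 342]
[2, 153, 9, 8, 2, 342]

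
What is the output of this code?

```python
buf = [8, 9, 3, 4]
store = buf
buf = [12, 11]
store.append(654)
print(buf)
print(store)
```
[12, 11]
[8, 9, 3, 4, 654]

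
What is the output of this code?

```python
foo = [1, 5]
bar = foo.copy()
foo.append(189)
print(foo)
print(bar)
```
[1, 5, 189]
[1, 5]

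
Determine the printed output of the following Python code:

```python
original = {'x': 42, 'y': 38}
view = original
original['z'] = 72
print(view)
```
{'x': 42, 'y': 38, 'z': 72}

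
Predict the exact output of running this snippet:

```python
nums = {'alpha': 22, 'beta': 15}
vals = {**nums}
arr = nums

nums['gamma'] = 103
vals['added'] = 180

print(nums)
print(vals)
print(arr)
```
{'alpha': 22, 'beta': 15, 'gamma': 103}
{'alpha': 22, 'beta': 15, 'added': 180}
{'alpha': 22, 'beta': 15, 'gamma': 103}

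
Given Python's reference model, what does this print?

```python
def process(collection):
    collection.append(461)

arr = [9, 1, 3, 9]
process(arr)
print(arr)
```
[9, 1, 3, 9, 461]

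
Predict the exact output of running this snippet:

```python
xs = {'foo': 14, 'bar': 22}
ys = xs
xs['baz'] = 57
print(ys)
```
{'foo': 14, 'bar': 22, 'baz': 57}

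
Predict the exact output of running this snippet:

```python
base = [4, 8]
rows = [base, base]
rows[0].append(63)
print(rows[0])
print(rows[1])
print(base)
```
[4, 8, 63]
[4, 8, 63]
[4, 8, 63]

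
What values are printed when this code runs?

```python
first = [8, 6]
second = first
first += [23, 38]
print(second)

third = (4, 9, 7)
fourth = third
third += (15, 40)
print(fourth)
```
[8, 6, 23, 38]
(4, 9, 7)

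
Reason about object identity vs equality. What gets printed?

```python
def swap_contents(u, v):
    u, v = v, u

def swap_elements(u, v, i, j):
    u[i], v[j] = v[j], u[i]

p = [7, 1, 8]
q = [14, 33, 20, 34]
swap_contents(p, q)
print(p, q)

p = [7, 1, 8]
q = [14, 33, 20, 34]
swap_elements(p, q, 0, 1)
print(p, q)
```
[7, 1, 8] [14, 33, 20, 34]
[33, 1, 8] [14, 7, 20, 34]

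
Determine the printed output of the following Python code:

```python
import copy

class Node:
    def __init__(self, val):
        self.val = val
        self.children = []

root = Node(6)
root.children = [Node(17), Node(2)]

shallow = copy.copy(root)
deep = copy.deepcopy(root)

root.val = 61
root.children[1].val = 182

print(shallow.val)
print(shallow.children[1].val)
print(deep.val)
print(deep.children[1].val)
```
6
182
6
2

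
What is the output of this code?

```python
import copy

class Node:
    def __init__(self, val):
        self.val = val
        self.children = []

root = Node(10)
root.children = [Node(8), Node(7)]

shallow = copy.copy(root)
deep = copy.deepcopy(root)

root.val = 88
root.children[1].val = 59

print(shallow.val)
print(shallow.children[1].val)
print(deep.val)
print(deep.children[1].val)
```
10
59
10
7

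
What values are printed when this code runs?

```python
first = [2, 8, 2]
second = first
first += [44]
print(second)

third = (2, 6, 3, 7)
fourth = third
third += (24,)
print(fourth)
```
[2, 8, 2, 44]
(2, 6, 3, 7)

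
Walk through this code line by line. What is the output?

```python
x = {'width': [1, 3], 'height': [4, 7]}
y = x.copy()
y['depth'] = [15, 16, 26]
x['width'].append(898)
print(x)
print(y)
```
{'width': [1, 3, 898], 'height': [4, 7]}
{'width': [1, 3, 898], 'height': [4, 7], 'depth': [15, 16, 26]}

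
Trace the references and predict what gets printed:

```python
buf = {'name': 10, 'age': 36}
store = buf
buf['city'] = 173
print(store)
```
{'name': 10, 'age': 36, 'city': 173}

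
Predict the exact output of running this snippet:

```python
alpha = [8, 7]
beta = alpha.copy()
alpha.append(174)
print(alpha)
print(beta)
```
[8, 7, 174]
[8, 7]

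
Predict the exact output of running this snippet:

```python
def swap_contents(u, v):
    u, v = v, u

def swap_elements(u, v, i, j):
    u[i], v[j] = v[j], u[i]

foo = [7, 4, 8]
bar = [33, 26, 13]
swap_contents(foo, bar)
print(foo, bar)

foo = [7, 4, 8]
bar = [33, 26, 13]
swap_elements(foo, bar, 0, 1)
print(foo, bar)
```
[7, 4, 8] [33, 26, 13]
[26, 4, 8] [33, 7, 13]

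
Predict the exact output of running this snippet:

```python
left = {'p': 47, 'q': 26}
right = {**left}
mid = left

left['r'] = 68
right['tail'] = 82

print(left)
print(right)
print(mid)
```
{'p': 47, 'q': 26, 'r': 68}
{'p': 47, 'q': 26, 'tail': 82}
{'p': 47, 'q': 26, 'r': 68}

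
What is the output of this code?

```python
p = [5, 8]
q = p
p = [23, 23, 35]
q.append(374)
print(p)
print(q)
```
[23, 23, 35]
[5, 8, 374]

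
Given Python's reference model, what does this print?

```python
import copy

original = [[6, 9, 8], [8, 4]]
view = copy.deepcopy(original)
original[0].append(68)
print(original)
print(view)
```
[[6, 9, 8, 68], [8, 4]]
[[6, 9, 8], [8, 4]]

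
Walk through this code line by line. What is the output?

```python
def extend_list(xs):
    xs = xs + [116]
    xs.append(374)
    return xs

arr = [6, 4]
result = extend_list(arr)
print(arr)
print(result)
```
[6, 4]
[6, 4, 116, 374]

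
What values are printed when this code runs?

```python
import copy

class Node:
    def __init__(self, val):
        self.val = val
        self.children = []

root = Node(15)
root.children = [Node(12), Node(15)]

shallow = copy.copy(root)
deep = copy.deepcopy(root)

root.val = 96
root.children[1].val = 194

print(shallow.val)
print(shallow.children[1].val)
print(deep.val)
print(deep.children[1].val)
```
15
194
15
15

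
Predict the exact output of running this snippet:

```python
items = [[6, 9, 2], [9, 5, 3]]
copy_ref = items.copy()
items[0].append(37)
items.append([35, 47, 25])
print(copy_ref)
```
[[6, 9, 2, 37], [9, 5, 3]]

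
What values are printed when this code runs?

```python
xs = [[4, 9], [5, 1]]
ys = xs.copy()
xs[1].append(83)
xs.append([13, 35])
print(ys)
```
[[4, 9], [5, 1, 83]]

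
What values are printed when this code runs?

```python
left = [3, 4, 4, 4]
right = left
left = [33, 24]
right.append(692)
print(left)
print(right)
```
[33, 24]
[3, 4, 4, 4, 692]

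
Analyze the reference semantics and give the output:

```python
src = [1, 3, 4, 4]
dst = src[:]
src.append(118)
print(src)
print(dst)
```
[1, 3, 4, 4, 118]
[1, 3, 4, 4]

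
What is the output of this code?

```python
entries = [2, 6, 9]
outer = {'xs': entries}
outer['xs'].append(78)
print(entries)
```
[2, 6, 9, 78]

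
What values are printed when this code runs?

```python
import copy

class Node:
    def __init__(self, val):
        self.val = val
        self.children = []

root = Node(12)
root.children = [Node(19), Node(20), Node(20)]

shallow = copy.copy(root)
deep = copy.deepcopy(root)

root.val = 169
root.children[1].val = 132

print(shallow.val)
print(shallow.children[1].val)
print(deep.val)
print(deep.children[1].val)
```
12
132
12
20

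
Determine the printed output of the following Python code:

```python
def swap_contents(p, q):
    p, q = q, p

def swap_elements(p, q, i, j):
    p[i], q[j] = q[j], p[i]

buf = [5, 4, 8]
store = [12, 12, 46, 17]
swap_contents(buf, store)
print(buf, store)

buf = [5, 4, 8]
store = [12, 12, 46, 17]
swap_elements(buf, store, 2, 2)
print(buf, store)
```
[5, 4, 8] [12, 12, 46, 17]
[5, 4, 46] [12, 12, 8, 17]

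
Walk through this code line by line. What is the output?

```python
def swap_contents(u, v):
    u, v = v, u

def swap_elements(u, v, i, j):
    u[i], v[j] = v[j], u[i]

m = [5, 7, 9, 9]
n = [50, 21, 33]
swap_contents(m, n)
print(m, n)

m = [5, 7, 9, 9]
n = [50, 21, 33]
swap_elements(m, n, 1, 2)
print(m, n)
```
[5, 7, 9, 9] [50, 21, 33]
[5, 33, 9, 9] [50, 21, 7]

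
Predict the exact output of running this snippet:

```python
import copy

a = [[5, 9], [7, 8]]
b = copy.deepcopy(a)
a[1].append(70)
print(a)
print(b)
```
[[5, 9], [7, 8, 70]]
[[5, 9], [7, 8]]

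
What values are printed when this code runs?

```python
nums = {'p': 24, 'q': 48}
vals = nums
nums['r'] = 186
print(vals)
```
{'p': 24, 'q': 48, 'r': 186}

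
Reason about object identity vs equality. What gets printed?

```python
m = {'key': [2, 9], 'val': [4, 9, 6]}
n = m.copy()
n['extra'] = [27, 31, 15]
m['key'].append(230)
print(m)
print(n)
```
{'key': [2, 9, 230], 'val': [4, 9, 6]}
{'key': [2, 9, 230], 'val': [4, 9, 6], 'extra': [27, 31, 15]}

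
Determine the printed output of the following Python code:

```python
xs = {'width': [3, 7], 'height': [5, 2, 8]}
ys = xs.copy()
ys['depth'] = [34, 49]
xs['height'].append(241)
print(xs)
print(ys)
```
{'width': [3, 7], 'height': [5, 2, 8, 241]}
{'width': [3, 7], 'height': [5, 2, 8, 241], 'depth': [34, 49]}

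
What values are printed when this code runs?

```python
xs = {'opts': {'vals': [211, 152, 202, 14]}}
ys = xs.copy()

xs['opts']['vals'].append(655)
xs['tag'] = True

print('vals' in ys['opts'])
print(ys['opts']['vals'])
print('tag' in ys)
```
True
[211, 152, 202, 14, 655]
False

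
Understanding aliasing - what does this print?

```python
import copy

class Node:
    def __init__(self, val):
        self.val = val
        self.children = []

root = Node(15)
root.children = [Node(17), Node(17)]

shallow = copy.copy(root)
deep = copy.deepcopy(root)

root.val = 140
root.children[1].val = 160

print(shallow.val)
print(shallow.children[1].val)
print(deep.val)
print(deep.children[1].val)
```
15
160
15
17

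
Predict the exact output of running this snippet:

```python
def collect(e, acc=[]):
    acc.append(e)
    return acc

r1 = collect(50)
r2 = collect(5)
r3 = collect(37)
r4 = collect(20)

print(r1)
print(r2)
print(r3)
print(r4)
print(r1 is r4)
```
[50, 5, 37, 20]
[50, 5, 37, 20]
[50, 5, 37, 20]
[50, 5, 37, 20]
True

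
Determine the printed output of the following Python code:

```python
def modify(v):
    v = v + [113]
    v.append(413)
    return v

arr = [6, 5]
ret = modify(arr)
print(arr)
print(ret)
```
[6, 5]
[6, 5, 113, 413]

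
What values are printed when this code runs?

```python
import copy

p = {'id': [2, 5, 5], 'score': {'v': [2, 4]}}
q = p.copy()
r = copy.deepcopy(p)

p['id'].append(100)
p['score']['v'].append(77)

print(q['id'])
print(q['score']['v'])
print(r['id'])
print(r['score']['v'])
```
[2, 5, 5, 100]
[2, 4, 77]
[2, 5, 5]
[2, 4]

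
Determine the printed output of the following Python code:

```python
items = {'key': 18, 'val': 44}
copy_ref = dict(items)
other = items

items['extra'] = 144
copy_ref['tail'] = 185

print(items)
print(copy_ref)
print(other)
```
{'key': 18, 'val': 44, 'extra': 144}
{'key': 18, 'val': 44, 'tail': 185}
{'key': 18, 'val': 44, 'extra': 144}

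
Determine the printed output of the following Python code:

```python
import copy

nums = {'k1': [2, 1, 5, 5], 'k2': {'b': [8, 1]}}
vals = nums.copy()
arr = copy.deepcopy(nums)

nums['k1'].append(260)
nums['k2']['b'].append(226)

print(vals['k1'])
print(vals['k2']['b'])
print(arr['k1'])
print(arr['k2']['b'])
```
[2, 1, 5, 5, 260]
[8, 1, 226]
[2, 1, 5, 5]
[8, 1]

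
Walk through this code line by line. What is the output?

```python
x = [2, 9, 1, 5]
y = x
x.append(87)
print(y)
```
[2, 9, 1, 5, 87]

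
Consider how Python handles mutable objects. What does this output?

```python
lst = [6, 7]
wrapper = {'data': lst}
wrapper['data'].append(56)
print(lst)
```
[6, 7, 56]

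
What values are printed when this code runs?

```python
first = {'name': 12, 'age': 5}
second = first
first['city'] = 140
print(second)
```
{'name': 12, 'age': 5, 'city': 140}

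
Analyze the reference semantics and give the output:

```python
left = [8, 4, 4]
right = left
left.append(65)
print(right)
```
[8, 4, 4, 65]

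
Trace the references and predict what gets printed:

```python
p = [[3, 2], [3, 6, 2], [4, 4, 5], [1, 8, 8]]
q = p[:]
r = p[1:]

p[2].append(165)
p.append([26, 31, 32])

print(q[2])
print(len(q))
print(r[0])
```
[4, 4, 5, 165]
4
[3, 6, 2]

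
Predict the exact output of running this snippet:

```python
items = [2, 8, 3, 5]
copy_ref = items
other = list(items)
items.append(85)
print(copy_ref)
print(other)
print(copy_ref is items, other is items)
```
[2, 8, 3, 5, 85]
[2, 8, 3, 5]
True False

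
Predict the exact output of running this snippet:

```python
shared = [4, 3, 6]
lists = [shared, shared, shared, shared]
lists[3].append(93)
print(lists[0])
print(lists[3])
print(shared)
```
[4, 3, 6, 93]
[4, 3, 6, 93]
[4, 3, 6, 93]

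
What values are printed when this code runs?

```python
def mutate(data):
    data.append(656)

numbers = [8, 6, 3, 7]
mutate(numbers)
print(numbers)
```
[8, 6, 3, 7, 656]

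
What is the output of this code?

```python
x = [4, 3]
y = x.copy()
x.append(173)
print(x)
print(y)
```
[4, 3, 173]
[4, 3]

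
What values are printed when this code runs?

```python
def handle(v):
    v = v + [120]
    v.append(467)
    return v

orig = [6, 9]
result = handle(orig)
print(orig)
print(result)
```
[6, 9]
[6, 9, 120, 467]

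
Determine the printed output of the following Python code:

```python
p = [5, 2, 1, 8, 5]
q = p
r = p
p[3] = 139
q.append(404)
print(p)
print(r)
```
[5, 2, 1, 139, 5, 404]
[5, 2, 1, 139, 5, 404]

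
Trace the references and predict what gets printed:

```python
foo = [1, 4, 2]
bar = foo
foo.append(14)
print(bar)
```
[1, 4, 2, 14]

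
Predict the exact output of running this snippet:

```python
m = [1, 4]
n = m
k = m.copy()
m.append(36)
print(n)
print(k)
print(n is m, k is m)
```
[1, 4, 36]
[1, 4]
True False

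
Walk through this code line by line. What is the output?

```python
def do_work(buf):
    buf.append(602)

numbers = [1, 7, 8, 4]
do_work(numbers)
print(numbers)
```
[1, 7, 8, 4, 602]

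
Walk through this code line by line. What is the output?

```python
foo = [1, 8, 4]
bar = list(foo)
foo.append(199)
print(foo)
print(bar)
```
[1, 8, 4, 199]
[1, 8, 4]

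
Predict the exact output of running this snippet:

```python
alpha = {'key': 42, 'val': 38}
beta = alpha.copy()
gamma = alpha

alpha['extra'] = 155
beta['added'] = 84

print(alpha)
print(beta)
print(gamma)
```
{'key': 42, 'val': 38, 'extra': 155}
{'key': 42, 'val': 38, 'added': 84}
{'key': 42, 'val': 38, 'extra': 155}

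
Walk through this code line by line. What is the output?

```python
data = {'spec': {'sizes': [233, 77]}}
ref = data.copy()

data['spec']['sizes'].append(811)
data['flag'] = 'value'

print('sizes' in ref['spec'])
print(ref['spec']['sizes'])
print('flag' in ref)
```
True
[233, 77, 811]
False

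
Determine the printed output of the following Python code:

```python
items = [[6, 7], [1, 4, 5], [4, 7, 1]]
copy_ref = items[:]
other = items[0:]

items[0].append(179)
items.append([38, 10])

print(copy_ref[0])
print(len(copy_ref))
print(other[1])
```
[6, 7, 179]
3
[1, 4, 5]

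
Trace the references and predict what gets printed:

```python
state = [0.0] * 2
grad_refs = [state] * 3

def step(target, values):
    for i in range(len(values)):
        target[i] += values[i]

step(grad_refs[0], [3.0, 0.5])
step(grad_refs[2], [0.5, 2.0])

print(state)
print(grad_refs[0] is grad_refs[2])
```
[3.5, 2.5]
True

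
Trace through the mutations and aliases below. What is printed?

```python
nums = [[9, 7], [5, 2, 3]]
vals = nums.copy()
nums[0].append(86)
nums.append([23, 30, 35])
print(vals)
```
[[9, 7, 86], [5, 2, 3]]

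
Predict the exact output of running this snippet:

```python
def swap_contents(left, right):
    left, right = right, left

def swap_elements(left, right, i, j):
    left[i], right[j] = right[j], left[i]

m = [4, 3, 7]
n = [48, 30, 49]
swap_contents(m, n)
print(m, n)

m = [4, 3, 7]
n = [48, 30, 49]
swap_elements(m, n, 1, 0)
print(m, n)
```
[4, 3, 7] [48, 30, 49]
[4, 48, 7] [3, 30, 49]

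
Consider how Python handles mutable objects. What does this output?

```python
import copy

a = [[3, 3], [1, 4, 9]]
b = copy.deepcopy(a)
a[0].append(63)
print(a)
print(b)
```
[[3, 3, 63], [1, 4, 9]]
[[3, 3], [1, 4, 9]]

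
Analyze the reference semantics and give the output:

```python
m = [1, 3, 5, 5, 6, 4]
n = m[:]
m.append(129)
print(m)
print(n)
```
[1, 3, 5, 5, 6, 4, 129]
[1, 3, 5, 5, 6, 4]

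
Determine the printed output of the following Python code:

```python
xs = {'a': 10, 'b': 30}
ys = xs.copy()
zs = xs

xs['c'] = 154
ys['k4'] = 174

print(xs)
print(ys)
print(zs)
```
{'a': 10, 'b': 30, 'c': 154}
{'a': 10, 'b': 30, 'k4': 174}
{'a': 10, 'b': 30, 'c': 154}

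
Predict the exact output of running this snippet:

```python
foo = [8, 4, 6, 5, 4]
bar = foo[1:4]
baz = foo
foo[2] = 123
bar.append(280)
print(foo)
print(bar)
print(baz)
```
[8, 4, 123, 5, 4]
[4, 6, 5, 280]
[8, 4, 123, 5, 4]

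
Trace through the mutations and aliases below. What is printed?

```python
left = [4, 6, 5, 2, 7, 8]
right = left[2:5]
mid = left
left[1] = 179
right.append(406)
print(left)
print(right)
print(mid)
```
[4, 179, 5, 2, 7, 8]
[5, 2, 7, 406]
[4, 179, 5, 2, 7, 8]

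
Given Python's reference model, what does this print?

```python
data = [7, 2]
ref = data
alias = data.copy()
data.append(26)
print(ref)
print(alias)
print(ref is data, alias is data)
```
[7, 2, 26]
[7, 2]
True False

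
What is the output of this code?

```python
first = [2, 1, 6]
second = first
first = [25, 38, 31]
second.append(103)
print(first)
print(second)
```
[25, 38, 31]
[2, 1, 6, 103]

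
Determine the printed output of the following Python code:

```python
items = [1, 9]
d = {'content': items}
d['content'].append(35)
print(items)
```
[1, 9, 35]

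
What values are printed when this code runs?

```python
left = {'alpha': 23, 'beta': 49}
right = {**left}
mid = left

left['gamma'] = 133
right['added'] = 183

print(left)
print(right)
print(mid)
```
{'alpha': 23, 'beta': 49, 'gamma': 133}
{'alpha': 23, 'beta': 49, 'added': 183}
{'alpha': 23, 'beta': 49, 'gamma': 133}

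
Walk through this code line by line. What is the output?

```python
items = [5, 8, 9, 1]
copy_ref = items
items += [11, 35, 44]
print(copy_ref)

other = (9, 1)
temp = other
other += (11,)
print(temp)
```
[5, 8, 9, 1, 11, 35, 44]
(9, 1)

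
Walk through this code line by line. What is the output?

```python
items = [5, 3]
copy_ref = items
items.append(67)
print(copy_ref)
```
[5, 3, 67]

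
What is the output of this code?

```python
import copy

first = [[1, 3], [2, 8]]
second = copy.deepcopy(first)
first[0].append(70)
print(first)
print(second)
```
[[1, 3, 70], [2, 8]]
[[1, 3], [2, 8]]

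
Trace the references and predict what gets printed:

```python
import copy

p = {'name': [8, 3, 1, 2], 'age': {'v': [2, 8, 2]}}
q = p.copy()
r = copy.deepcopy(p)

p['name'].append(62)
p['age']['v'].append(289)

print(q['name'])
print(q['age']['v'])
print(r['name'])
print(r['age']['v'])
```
[8, 3, 1, 2, 62]
[2, 8, 2, 289]
[8, 3, 1, 2]
[2, 8, 2]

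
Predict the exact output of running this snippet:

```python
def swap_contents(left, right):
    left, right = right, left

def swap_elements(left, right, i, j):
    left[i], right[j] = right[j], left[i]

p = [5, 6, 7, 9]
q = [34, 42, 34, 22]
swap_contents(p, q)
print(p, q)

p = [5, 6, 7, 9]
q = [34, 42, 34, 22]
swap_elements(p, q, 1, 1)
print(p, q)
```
[5, 6, 7, 9] [34, 42, 34, 22]
[5, 42, 7, 9] [34, 6, 34, 22]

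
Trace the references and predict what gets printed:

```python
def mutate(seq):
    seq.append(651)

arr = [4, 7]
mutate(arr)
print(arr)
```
[4, 7, 651]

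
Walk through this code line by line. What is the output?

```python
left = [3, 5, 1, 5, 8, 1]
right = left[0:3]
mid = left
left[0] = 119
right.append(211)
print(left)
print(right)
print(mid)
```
[119, 5, 1, 5, 8, 1]
[3, 5, 1, 211]
[119, 5, 1, 5, 8, 1]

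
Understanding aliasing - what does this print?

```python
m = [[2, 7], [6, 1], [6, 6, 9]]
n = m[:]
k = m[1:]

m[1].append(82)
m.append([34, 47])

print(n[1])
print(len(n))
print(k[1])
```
[6, 1, 82]
3
[6, 6, 9]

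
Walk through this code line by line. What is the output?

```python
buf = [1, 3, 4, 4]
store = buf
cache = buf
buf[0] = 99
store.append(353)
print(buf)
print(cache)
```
[99, 3, 4, 4, 353]
[99, 3, 4, 4, 353]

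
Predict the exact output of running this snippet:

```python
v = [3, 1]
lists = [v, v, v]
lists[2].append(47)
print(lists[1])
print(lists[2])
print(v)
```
[3, 1, 47]
[3, 1, 47]
[3, 1, 47]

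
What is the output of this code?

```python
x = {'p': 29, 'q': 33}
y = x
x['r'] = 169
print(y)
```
{'p': 29, 'q': 33, 'r': 169}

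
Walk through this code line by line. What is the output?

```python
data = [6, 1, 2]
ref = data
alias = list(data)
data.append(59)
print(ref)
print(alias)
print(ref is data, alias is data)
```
[6, 1, 2, 59]
[6, 1, 2]
True False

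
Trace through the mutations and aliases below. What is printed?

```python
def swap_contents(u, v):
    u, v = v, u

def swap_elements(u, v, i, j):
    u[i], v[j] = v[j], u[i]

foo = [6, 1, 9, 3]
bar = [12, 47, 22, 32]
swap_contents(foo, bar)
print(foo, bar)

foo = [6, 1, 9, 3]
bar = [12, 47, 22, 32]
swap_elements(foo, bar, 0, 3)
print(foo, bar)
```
[6, 1, 9, 3] [12, 47, 22, 32]
[32, 1, 9, 3] [12, 47, 22, 6]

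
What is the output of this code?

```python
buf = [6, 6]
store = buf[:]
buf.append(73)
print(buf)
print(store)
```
[6, 6, 73]
[6, 6]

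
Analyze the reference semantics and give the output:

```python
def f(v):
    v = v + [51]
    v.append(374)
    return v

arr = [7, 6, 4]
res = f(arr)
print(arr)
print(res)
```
[7, 6, 4]
[7, 6, 4, 51, 374]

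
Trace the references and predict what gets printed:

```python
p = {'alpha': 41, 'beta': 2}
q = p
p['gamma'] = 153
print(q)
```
{'alpha': 41, 'beta': 2, 'gamma': 153}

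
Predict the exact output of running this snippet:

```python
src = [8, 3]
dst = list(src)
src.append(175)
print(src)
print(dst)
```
[8, 3, 175]
[8, 3]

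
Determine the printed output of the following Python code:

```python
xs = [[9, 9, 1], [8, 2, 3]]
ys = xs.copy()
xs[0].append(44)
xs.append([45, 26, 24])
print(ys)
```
[[9, 9, 1, 44], [8, 2, 3]]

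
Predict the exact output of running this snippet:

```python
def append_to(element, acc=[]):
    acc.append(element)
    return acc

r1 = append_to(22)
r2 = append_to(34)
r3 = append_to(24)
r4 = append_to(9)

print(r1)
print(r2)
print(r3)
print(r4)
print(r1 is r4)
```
[22, 34, 24, 9]
[22, 34, 24, 9]
[22, 34, 24, 9]
[22, 34, 24, 9]
True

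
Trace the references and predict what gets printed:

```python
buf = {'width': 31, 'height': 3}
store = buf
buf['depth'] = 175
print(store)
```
{'width': 31, 'height': 3, 'depth': 175}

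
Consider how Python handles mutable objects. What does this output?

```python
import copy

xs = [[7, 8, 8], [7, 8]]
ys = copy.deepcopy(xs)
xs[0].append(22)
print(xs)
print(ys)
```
[[7, 8, 8, 22], [7, 8]]
[[7, 8, 8], [7, 8]]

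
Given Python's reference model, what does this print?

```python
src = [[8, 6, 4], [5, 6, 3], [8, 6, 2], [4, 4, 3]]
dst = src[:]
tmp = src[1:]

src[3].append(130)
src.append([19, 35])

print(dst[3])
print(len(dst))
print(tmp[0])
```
[4, 4, 3, 130]
4
[5, 6, 3]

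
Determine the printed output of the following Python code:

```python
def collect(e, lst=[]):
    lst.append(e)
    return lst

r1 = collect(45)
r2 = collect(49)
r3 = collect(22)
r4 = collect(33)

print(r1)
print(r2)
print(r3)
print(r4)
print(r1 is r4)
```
[45, 49, 22, 33]
[45, 49, 22, 33]
[45, 49, 22, 33]
[45, 49, 22, 33]
True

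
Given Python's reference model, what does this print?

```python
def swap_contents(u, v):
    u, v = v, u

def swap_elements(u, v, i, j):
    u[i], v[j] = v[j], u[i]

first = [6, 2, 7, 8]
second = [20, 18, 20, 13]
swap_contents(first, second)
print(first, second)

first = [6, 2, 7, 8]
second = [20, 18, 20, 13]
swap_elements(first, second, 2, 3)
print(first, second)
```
[6, 2, 7, 8] [20, 18, 20, 13]
[6, 2, 13, 8] [20, 18, 20, 7]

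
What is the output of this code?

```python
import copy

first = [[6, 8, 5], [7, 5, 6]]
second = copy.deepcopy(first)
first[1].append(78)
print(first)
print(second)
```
[[6, 8, 5], [7, 5, 6, 78]]
[[6, 8, 5], [7, 5, 6]]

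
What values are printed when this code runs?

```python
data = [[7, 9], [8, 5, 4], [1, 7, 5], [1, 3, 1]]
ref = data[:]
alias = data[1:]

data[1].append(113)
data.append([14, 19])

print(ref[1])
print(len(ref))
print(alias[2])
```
[8, 5, 4, 113]
4
[1, 3, 1]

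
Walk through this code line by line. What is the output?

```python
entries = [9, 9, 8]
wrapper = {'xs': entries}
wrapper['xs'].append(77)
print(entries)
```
[9, 9, 8, 77]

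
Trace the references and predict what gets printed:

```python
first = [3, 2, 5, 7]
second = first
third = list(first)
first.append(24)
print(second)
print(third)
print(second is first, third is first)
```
[3, 2, 5, 7, 24]
[3, 2, 5, 7]
True False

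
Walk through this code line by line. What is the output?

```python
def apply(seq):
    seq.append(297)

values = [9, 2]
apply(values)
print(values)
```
[9, 2, 297]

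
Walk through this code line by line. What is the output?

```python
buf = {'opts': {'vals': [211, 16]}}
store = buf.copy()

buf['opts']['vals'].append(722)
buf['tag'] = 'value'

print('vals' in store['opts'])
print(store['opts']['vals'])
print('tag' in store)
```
True
[211, 16, 722]
False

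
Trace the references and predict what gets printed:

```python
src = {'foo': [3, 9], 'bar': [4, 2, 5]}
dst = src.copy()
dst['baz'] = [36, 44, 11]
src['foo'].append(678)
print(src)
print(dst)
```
{'foo': [3, 9, 678], 'bar': [4, 2, 5]}
{'foo': [3, 9, 678], 'bar': [4, 2, 5], 'baz': [36, 44, 11]}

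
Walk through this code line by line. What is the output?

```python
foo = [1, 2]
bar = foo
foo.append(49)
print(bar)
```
[1, 2, 49]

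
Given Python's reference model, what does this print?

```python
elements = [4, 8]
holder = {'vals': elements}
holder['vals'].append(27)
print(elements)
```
[4, 8, 27]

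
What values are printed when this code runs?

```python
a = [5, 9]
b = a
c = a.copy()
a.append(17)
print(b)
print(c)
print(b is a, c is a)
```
[5, 9, 17]
[5, 9]
True False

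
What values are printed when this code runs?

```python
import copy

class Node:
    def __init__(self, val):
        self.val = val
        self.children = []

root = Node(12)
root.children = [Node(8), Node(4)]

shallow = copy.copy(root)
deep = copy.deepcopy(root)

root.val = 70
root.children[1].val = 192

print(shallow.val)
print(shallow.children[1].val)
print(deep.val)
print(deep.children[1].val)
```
12
192
12
4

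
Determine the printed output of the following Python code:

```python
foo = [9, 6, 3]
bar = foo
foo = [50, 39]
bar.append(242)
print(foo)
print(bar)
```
[50, 39]
[9, 6, 3, 242]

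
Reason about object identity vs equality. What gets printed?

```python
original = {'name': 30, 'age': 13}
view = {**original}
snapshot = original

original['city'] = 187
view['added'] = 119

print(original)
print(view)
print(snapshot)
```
{'name': 30, 'age': 13, 'city': 187}
{'name': 30, 'age': 13, 'added': 119}
{'name': 30, 'age': 13, 'city': 187}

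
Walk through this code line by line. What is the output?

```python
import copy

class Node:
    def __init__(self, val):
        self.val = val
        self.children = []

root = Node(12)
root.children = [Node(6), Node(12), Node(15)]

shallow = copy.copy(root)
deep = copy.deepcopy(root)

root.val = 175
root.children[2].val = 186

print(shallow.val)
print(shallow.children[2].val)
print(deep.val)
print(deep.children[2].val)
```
12
186
12
15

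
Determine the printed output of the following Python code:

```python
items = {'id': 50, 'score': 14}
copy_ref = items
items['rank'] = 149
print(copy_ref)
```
{'id': 50, 'score': 14, 'rank': 149}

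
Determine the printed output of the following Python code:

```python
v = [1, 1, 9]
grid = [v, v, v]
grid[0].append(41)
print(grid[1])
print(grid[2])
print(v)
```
[1, 1, 9, 41]
[1, 1, 9, 41]
[1, 1, 9, 41]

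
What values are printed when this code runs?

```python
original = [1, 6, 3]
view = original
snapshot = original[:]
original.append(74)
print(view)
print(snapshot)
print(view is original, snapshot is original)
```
[1, 6, 3, 74]
[1, 6, 3]
True False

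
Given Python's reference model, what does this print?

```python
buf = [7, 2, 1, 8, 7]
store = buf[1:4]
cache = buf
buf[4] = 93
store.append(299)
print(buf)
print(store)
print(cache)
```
[7, 2, 1, 8, 93]
[2, 1, 8, 299]
[7, 2, 1, 8, 93]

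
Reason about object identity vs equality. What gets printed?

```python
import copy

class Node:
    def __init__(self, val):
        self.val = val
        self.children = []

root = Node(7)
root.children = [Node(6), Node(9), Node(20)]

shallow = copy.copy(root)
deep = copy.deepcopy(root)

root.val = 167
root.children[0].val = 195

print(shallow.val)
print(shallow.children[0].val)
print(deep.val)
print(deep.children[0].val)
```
7
195
7
6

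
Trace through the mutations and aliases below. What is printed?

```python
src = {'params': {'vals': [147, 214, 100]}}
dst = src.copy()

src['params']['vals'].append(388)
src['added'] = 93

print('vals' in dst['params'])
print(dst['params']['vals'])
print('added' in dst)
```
True
[147, 214, 100, 388]
False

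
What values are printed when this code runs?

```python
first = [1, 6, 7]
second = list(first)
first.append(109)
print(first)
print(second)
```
[1, 6, 7, 109]
[1, 6, 7]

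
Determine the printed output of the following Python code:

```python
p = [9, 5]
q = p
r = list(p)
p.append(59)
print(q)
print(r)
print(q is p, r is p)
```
[9, 5, 59]
[9, 5]
True False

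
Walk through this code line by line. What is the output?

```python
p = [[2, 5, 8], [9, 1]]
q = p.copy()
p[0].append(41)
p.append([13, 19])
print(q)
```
[[2, 5, 8, 41], [9, 1]]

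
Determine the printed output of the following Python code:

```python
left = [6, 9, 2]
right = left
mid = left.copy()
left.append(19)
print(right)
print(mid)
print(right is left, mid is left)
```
[6, 9, 2, 19]
[6, 9, 2]
True False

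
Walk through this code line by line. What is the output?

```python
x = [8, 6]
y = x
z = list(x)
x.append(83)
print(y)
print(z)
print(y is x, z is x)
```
[8, 6, 83]
[8, 6]
True False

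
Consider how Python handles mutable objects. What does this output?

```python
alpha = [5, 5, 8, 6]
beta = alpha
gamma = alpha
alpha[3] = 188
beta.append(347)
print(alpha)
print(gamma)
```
[5, 5, 8, 188, 347]
[5, 5, 8, 188, 347]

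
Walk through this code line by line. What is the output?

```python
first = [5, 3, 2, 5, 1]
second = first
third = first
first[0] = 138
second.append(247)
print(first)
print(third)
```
[138, 3, 2, 5, 1, 247]
[138, 3, 2, 5, 1, 247]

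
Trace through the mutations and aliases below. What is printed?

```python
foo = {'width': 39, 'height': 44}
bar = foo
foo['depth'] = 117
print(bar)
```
{'width': 39, 'height': 44, 'depth': 117}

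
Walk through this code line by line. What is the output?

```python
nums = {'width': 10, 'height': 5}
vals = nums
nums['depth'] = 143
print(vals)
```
{'width': 10, 'height': 5, 'depth': 143}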